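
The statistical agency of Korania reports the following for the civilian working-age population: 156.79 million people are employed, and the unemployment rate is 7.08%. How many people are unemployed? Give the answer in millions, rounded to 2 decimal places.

Let U be the number unemployed. The labor force is E + U, and U/(E+U) = 0.0708.
So U = 0.0708 × 156.79 / (1 − 0.0708) = 11.1007 / 0.9292 ≈ 11.95 million.

About 11.95 million are unemployed.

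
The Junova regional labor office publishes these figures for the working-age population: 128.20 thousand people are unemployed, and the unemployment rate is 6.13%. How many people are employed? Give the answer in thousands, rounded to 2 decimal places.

About 1,963.15 thousand are employed.

Labor force = U / u = 128.20 / 0.0613 ≈ 2,091.35 thousand.
Employed = labor force − unemployed = 2,091.35 − 128.20 = 1,963.15 thousand.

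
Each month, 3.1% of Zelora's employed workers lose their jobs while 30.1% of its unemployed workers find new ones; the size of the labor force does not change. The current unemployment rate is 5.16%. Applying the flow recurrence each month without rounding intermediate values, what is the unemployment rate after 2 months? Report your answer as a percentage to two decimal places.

Unemployment rate after two months ≈ 7.47%.

With a fixed labor force, u_{t+1} = u_t + s·(1−u_t) − f·u_t = u_t·(1−s−f) + s.
Here 1−s−f = 0.668 and s = 0.031.
u_1 = 0.051600 × 0.668 + 0.031 = 0.065469.
u_2 = 0.065469 × 0.668 + 0.031 = 0.074733.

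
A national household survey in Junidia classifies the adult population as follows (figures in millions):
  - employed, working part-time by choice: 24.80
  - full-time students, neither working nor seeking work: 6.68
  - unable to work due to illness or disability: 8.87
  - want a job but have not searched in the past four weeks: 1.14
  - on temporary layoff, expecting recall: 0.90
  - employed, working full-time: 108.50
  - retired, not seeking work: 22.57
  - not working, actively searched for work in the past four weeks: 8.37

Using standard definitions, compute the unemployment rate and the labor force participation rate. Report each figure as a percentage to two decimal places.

Employed = 24.80 + 108.50 = 133.30 million.
Unemployed = 0.90 + 8.37 = 9.27 million (jobless and actively searching, or on temporary layoff).
Labor force = 133.30 + 9.27 = 142.57 million.
Not in labor force = 6.68 + 8.87 + 1.14 + 22.57 = 39.26 million (those not working and not actively searching are outside the labor force — including those who want a job but have given up searching).
Civilian working-age population = 142.57 + 39.26 = 181.83 million.
Unemployment rate = 9.27 / 142.57 = 6.50%.
Labor force participation rate = 142.57 / 181.83 = 78.41%.

Unemployment rate ≈ 6.50%; labor force participation rate ≈ 78.41%.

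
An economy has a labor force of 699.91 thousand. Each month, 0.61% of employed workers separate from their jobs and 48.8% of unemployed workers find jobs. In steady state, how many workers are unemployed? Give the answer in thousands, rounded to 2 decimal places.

Steady-state unemployment rate u* = s/(s+f) = 0.61/(0.61+48.8) = 0.012346.
Unemployed = u* × labor force = 0.012346 × 699.91 ≈ 8.64 thousand.

About 8.64 thousand are unemployed in steady state.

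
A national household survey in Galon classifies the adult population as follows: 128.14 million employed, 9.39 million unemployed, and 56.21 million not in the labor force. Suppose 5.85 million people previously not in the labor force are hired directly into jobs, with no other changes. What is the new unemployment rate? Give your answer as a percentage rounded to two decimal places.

Initially, labor force = 128.14 + 9.39 = 137.53 million, so u = 9.39/137.53 = 6.83%.
After the change, employed and labor force both rise by 5.85; unemployed unchanged → E = 133.99, U = 9.39, labor force = 143.38 million.
New unemployment rate = 9.39 / 143.38 = 6.55%.

New unemployment rate ≈ 6.55%.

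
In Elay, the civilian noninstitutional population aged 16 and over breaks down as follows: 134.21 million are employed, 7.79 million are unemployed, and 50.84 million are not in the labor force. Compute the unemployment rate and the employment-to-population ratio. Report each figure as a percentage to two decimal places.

Unemployment rate ≈ 5.49%; employment-population ratio ≈ 69.60%.

Labor force = employed + unemployed = 134.21 + 7.79 = 142.00 million.
Working-age population = 142.00 + 50.84 = 192.84 million.
Unemployment rate = 7.79 / 142.00 = 5.49%.
Employment-population ratio = 134.21 / 192.84 = 69.60%.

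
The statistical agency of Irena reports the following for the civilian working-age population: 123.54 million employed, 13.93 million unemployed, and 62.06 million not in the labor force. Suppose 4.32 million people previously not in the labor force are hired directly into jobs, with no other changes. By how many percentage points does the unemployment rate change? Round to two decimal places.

The unemployment rate changes by −0.31 percentage points.

Initially, labor force = 123.54 + 13.93 = 137.47 million, so u = 13.93/137.47 = 10.13%.
After the change, employed and labor force both rise by 4.32; unemployed unchanged → E = 127.86, U = 13.93, labor force = 141.79 million.
New unemployment rate = 13.93 / 141.79 = 9.82%.
Change = 9.82% − 10.13% = −0.31 percentage points.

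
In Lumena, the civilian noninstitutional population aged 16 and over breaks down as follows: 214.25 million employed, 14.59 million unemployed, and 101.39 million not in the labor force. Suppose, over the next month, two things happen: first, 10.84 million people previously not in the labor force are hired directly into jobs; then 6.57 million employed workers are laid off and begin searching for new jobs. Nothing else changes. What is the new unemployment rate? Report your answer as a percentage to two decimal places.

New unemployment rate ≈ 8.83%.

Initially, labor force = 214.25 + 14.59 = 228.84 million, so u = 14.59/228.84 = 6.38%.
After the first change, employed and labor force both rise by 10.84; unemployed unchanged → E = 225.09, U = 14.59, labor force = 239.68 million.
After the second change, employed falls and unemployed rises by 6.57; labor force unchanged → E = 218.52, U = 21.16, labor force = 239.68 million.
New unemployment rate = 21.16 / 239.68 = 8.83%.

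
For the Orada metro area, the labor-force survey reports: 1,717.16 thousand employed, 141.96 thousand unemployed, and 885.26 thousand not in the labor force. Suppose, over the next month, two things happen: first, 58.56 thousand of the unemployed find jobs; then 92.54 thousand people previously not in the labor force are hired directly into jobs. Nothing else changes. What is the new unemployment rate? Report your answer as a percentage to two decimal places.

Initially, labor force = 1,717.16 + 141.96 = 1,859.12 thousand, so u = 141.96/1,859.12 = 7.64%.
After the first change, unemployed falls and employed rises by 58.56; labor force unchanged → E = 1,775.72, U = 83.40, labor force = 1,859.12 thousand.
After the second change, employed and labor force both rise by 92.54; unemployed unchanged → E = 1,868.26, U = 83.40, labor force = 1,951.66 thousand.
New unemployment rate = 83.40 / 1,951.66 = 4.27%.

New unemployment rate ≈ 4.27%.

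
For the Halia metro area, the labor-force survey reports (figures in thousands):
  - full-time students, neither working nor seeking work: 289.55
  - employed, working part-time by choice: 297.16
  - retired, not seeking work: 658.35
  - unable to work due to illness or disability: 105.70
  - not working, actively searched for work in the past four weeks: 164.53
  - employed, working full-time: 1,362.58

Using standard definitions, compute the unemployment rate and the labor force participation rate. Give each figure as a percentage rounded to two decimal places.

Unemployment rate ≈ 9.02%; labor force participation rate ≈ 63.39%.

Employed = 297.16 + 1,362.58 = 1,659.74 thousand.
Unemployed = 164.53 thousand.
Labor force = 1,659.74 + 164.53 = 1,824.27 thousand.
Not in labor force = 289.55 + 658.35 + 105.70 = 1,053.60 thousand (those not working and not actively searching are outside the labor force).
Civilian working-age population = 1,824.27 + 1,053.60 = 2,877.87 thousand.
Unemployment rate = 164.53 / 1,824.27 = 9.02%.
Labor force participation rate = 1,824.27 / 2,877.87 = 63.39%.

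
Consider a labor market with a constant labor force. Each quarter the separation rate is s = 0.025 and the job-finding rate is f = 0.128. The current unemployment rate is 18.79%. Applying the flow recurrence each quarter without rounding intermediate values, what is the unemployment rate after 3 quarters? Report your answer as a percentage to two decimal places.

With a fixed labor force, u_{t+1} = u_t + s·(1−u_t) − f·u_t = u_t·(1−s−f) + s.
Here 1−s−f = 0.847 and s = 0.025.
u_1 = 0.187900 × 0.847 + 0.025 = 0.184151.
u_2 = 0.184151 × 0.847 + 0.025 = 0.180976.
u_3 = 0.180976 × 0.847 + 0.025 = 0.178287.

Unemployment rate after three quarters ≈ 17.83%.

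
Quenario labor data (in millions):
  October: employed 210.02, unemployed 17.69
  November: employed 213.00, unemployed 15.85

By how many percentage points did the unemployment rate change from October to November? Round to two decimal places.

October: labor force = 210.02 + 17.69 = 227.71; u = 17.69/227.71 = 7.77%.
November: labor force = 213.00 + 15.85 = 228.85; u = 15.85/228.85 = 6.93%.
Change = 6.93% − 7.77% = −0.84 pp.

The unemployment rate changed by −0.84 percentage points.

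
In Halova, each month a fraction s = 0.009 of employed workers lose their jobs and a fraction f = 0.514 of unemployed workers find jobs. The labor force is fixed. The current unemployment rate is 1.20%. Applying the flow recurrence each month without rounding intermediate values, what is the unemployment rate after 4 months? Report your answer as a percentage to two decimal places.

With a fixed labor force, u_{t+1} = u_t + s·(1−u_t) − f·u_t = u_t·(1−s−f) + s.
Here 1−s−f = 0.477 and s = 0.009.
u_1 = 0.012000 × 0.477 + 0.009 = 0.014724.
u_2 = 0.014724 × 0.477 + 0.009 = 0.016023.
u_3 = 0.016023 × 0.477 + 0.009 = 0.016643.
u_4 = 0.016643 × 0.477 + 0.009 = 0.016939.

Unemployment rate after four months ≈ 1.69%.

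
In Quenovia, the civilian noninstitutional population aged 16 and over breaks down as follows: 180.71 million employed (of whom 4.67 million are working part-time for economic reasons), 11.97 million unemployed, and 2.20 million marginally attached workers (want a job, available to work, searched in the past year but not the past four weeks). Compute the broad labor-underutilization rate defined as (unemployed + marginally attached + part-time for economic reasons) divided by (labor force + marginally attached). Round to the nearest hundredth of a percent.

Labor force = 180.71 + 11.97 = 192.68 million.
Numerator = 11.97 + 2.20 + 4.67 = 18.84 million.
Denominator = 192.68 + 2.20 = 194.88 million.
Broad rate = 18.84 / 194.88 = 9.67%.

Broad underutilization rate ≈ 9.67%.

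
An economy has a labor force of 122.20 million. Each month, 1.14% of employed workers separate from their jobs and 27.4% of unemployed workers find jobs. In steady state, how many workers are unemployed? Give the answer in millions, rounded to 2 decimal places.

Steady-state unemployment rate u* = s/(s+f) = 1.14/(1.14+27.4) = 0.039944.
Unemployed = u* × labor force = 0.039944 × 122.20 ≈ 4.88 million.

About 4.88 million are unemployed in steady state.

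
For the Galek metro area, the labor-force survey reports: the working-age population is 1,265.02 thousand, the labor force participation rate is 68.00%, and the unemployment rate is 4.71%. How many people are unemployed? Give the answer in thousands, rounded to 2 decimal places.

About 40.52 thousand are unemployed.

Labor force = 0.6800 × 1,265.02 = 860.21 thousand.
Unemployed = 0.0471 × 860.21 ≈ 40.52 thousand.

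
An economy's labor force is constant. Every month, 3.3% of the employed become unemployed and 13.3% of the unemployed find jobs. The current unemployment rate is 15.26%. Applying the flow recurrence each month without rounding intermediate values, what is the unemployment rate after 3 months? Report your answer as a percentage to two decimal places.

With a fixed labor force, u_{t+1} = u_t + s·(1−u_t) − f·u_t = u_t·(1−s−f) + s.
Here 1−s−f = 0.834 and s = 0.033.
u_1 = 0.152600 × 0.834 + 0.033 = 0.160268.
u_2 = 0.160268 × 0.834 + 0.033 = 0.166664.
u_3 = 0.166664 × 0.834 + 0.033 = 0.171998.

Unemployment rate after three months ≈ 17.20%.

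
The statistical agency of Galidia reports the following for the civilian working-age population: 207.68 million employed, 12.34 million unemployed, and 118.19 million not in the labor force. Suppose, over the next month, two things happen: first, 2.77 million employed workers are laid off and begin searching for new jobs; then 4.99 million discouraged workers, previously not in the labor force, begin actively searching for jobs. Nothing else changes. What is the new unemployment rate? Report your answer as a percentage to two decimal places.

Initially, labor force = 207.68 + 12.34 = 220.02 million, so u = 12.34/220.02 = 5.61%.
After the first change, employed falls and unemployed rises by 2.77; labor force unchanged → E = 204.91, U = 15.11, labor force = 220.02 million.
After the second change, unemployed and labor force both rise by 4.99 → E = 204.91, U = 20.10, labor force = 225.01 million.
New unemployment rate = 20.10 / 225.01 = 8.93%.

New unemployment rate ≈ 8.93%.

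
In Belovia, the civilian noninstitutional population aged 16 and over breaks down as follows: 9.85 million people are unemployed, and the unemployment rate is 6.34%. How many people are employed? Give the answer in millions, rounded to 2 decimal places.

Labor force = U / u = 9.85 / 0.0634 ≈ 155.36 million.
Employed = labor force − unemployed = 155.36 − 9.85 = 145.51 million.

About 145.51 million are employed.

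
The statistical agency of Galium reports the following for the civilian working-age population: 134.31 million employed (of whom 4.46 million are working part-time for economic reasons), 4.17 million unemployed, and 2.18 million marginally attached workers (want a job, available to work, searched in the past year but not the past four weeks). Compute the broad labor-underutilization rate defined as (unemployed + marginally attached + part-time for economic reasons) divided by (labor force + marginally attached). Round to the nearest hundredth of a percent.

Labor force = 134.31 + 4.17 = 138.48 million.
Numerator = 4.17 + 2.18 + 4.46 = 10.81 million.
Denominator = 138.48 + 2.18 = 140.66 million.
Broad rate = 10.81 / 140.66 = 7.69%.

Broad underutilization rate ≈ 7.69%.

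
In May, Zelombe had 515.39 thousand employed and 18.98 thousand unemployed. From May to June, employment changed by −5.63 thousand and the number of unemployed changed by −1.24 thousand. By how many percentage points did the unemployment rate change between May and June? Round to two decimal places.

The unemployment rate changed by −0.19 percentage points.

May: labor force = 515.39 + 18.98 = 534.37; u = 18.98/534.37 = 3.55%.
June: labor force = 509.76 + 17.74 = 527.50; u = 17.74/527.50 = 3.36%.
Change = 3.36% − 3.55% = −0.19 pp.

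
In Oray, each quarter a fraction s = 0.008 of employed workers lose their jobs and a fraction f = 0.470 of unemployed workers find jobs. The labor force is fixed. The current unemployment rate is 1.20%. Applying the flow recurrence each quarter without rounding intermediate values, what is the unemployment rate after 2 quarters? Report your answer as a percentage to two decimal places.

Unemployment rate after two quarters ≈ 1.54%.

With a fixed labor force, u_{t+1} = u_t + s·(1−u_t) − f·u_t = u_t·(1−s−f) + s.
Here 1−s−f = 0.522 and s = 0.008.
u_1 = 0.012000 × 0.522 + 0.008 = 0.014264.
u_2 = 0.014264 × 0.522 + 0.008 = 0.015446.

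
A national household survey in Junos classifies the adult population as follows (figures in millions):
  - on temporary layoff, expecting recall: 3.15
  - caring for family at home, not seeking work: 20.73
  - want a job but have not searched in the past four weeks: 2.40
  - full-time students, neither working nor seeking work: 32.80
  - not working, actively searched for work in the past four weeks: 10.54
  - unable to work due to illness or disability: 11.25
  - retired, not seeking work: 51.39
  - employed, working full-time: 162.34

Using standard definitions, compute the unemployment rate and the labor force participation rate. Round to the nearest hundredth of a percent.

Employed = 162.34 million.
Unemployed = 3.15 + 10.54 = 13.69 million (jobless and actively searching, or on temporary layoff).
Labor force = 162.34 + 13.69 = 176.03 million.
Not in labor force = 20.73 + 2.40 + 32.80 + 11.25 + 51.39 = 118.57 million (those not working and not actively searching are outside the labor force — including those who want a job but have given up searching).
Civilian working-age population = 176.03 + 118.57 = 294.60 million.
Unemployment rate = 13.69 / 176.03 = 7.78%.
Labor force participation rate = 176.03 / 294.60 = 59.75%.

Unemployment rate ≈ 7.78%; labor force participation rate ≈ 59.75%.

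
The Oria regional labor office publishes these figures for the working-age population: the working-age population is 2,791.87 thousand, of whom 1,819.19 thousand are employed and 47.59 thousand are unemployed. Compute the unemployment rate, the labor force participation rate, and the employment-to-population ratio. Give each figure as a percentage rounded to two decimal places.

Unemployment rate ≈ 2.55%; labor force participation rate ≈ 66.86%; employment-population ratio ≈ 65.16%.

Labor force = employed + unemployed = 1,819.19 + 47.59 = 1,866.78 thousand.
Unemployment rate = 47.59 / 1,866.78 = 2.55%.
Labor force participation rate = 1,866.78 / 2,791.87 = 66.86%.
Employment-population ratio = 1,819.19 / 2,791.87 = 65.16%.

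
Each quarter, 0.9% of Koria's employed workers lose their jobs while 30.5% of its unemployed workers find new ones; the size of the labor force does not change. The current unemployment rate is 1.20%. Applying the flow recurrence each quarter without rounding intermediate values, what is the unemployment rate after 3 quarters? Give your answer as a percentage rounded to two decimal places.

Unemployment rate after three quarters ≈ 2.33%.

With a fixed labor force, u_{t+1} = u_t + s·(1−u_t) − f·u_t = u_t·(1−s−f) + s.
Here 1−s−f = 0.686 and s = 0.009.
u_1 = 0.012000 × 0.686 + 0.009 = 0.017232.
u_2 = 0.017232 × 0.686 + 0.009 = 0.020821.
u_3 = 0.020821 × 0.686 + 0.009 = 0.023283.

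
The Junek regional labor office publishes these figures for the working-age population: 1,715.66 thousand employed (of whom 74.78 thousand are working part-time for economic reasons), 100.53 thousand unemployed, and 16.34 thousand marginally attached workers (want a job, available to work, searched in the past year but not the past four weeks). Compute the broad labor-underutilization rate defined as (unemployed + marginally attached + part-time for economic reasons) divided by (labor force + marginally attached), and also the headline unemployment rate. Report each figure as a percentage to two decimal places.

Labor force = 1,715.66 + 100.53 = 1,816.19 thousand.
Numerator = 100.53 + 16.34 + 74.78 = 191.65 thousand.
Denominator = 1,816.19 + 16.34 = 1,832.53 thousand.
Broad rate = 191.65 / 1,832.53 = 10.46%.
Headline unemployment rate = 100.53 / 1,816.19 = 5.54%.

Broad underutilization rate ≈ 10.46%; headline unemployment rate ≈ 5.54%.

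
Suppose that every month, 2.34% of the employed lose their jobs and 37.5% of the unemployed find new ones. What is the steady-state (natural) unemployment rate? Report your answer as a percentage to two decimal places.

Steady-state unemployment rate ≈ 5.87%.

At steady state the flows balance: s·E = f·U, so U/(E+U) = s/(s+f).
u* = 2.34 / (2.34 + 37.5) = 2.34 / 39.84 = 5.87%.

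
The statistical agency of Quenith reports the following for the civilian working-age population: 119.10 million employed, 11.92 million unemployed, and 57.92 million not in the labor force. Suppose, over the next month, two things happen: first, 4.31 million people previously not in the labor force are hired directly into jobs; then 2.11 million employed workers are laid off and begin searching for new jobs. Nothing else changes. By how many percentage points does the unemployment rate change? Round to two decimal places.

The unemployment rate changes by +1.27 percentage points.

Initially, labor force = 119.10 + 11.92 = 131.02 million, so u = 11.92/131.02 = 9.10%.
After the first change, employed and labor force both rise by 4.31; unemployed unchanged → E = 123.41, U = 11.92, labor force = 135.33 million.
After the second change, employed falls and unemployed rises by 2.11; labor force unchanged → E = 121.30, U = 14.03, labor force = 135.33 million.
New unemployment rate = 14.03 / 135.33 = 10.37%.
Change = 10.37% − 9.10% = +1.27 percentage points.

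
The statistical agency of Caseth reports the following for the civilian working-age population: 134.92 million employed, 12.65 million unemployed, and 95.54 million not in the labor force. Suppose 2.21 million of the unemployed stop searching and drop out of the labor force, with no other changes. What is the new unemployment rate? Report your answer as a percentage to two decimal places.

New unemployment rate ≈ 7.18%.

Initially, labor force = 134.92 + 12.65 = 147.57 million, so u = 12.65/147.57 = 8.57%.
After the change, unemployed and labor force both fall by 2.21 → E = 134.92, U = 10.44, labor force = 145.36 million.
New unemployment rate = 10.44 / 145.36 = 7.18%.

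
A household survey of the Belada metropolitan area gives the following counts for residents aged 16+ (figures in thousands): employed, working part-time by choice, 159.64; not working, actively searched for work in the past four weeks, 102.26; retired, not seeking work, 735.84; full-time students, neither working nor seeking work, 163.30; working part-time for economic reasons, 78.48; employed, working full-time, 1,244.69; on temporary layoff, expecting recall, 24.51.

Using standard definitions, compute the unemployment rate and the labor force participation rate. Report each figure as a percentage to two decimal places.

Unemployment rate ≈ 7.88%; labor force participation rate ≈ 64.16%.

Employed = 159.64 + 78.48 + 1,244.69 = 1,482.81 thousand (anyone who worked, including part-time for economic reasons, counts as employed).
Unemployed = 102.26 + 24.51 = 126.77 thousand (jobless and actively searching, or on temporary layoff).
Labor force = 1,482.81 + 126.77 = 1,609.58 thousand.
Not in labor force = 735.84 + 163.30 = 899.14 thousand (those not working and not actively searching are outside the labor force).
Civilian working-age population = 1,609.58 + 899.14 = 2,508.72 thousand.
Unemployment rate = 126.77 / 1,609.58 = 7.88%.
Labor force participation rate = 1,609.58 / 2,508.72 = 64.16%.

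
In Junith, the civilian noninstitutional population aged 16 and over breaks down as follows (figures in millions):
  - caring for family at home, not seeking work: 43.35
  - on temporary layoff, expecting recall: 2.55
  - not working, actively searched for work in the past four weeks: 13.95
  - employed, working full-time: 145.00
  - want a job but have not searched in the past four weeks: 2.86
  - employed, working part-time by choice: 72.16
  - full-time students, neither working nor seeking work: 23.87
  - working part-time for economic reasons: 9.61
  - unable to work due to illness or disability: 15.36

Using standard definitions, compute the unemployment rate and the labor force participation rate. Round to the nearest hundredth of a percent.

Unemployment rate ≈ 6.78%; labor force participation rate ≈ 74.01%.

Employed = 145.00 + 72.16 + 9.61 = 226.77 million (anyone who worked, including part-time for economic reasons, counts as employed).
Unemployed = 2.55 + 13.95 = 16.50 million (jobless and actively searching, or on temporary layoff).
Labor force = 226.77 + 16.50 = 243.27 million.
Not in labor force = 43.35 + 2.86 + 23.87 + 15.36 = 85.44 million (those not working and not actively searching are outside the labor force — including those who want a job but have given up searching).
Civilian working-age population = 243.27 + 85.44 = 328.71 million.
Unemployment rate = 16.50 / 243.27 = 6.78%.
Labor force participation rate = 243.27 / 328.71 = 74.01%.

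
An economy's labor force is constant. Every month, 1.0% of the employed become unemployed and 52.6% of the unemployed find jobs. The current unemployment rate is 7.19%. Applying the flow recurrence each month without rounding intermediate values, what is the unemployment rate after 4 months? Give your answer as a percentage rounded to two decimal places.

With a fixed labor force, u_{t+1} = u_t + s·(1−u_t) − f·u_t = u_t·(1−s−f) + s.
Here 1−s−f = 0.464 and s = 0.010.
u_1 = 0.071900 × 0.464 + 0.010 = 0.043362.
u_2 = 0.043362 × 0.464 + 0.010 = 0.030120.
u_3 = 0.030120 × 0.464 + 0.010 = 0.023976.
u_4 = 0.023976 × 0.464 + 0.010 = 0.021125.

Unemployment rate after four months ≈ 2.11%.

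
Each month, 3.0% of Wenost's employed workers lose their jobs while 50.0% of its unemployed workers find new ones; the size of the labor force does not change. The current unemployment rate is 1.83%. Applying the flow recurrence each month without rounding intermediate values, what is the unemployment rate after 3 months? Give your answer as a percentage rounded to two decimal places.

With a fixed labor force, u_{t+1} = u_t + s·(1−u_t) − f·u_t = u_t·(1−s−f) + s.
Here 1−s−f = 0.470 and s = 0.030.
u_1 = 0.018300 × 0.470 + 0.030 = 0.038601.
u_2 = 0.038601 × 0.470 + 0.030 = 0.048142.
u_3 = 0.048142 × 0.470 + 0.030 = 0.052627.

Unemployment rate after three months ≈ 5.26%.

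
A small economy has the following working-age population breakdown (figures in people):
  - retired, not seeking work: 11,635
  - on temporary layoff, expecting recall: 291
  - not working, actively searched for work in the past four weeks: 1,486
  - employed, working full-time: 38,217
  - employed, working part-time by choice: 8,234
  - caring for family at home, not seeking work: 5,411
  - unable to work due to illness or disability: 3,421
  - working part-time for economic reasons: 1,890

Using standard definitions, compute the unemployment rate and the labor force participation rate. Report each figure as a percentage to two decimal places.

Employed = 38,217 + 8,234 + 1,890 = 48,341 (anyone who worked, including part-time for economic reasons, counts as employed).
Unemployed = 291 + 1,486 = 1,777 (jobless and actively searching, or on temporary layoff).
Labor force = 48,341 + 1,777 = 50,118.
Not in labor force = 11,635 + 5,411 + 3,421 = 20,467 (those not working and not actively searching are outside the labor force).
Civilian working-age population = 50,118 + 20,467 = 70,585.
Unemployment rate = 1,777 / 50,118 = 3.55%.
Labor force participation rate = 50,118 / 70,585 = 71.00%.

Unemployment rate ≈ 3.55%; labor force participation rate ≈ 71.00%.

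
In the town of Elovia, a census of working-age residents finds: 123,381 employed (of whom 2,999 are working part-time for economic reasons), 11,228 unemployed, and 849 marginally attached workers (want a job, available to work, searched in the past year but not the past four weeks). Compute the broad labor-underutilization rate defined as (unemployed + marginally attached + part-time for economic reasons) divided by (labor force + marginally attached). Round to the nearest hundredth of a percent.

Labor force = 123,381 + 11,228 = 134,609.
Numerator = 11,228 + 849 + 2,999 = 15,076.
Denominator = 134,609 + 849 = 135,458.
Broad rate = 15,076 / 135,458 = 11.13%.

Broad underutilization rate ≈ 11.13%.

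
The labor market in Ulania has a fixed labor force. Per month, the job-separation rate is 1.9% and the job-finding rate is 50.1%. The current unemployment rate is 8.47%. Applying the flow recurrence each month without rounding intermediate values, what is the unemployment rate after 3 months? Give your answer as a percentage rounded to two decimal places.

Unemployment rate after three months ≈ 4.19%.

With a fixed labor force, u_{t+1} = u_t + s·(1−u_t) − f·u_t = u_t·(1−s−f) + s.
Here 1−s−f = 0.480 and s = 0.019.
u_1 = 0.084700 × 0.480 + 0.019 = 0.059656.
u_2 = 0.059656 × 0.480 + 0.019 = 0.047635.
u_3 = 0.047635 × 0.480 + 0.019 = 0.041865.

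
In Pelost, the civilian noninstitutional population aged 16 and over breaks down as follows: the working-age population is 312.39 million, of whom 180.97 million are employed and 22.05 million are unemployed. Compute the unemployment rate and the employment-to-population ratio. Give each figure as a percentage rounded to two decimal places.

Labor force = employed + unemployed = 180.97 + 22.05 = 203.02 million.
Unemployment rate = 22.05 / 203.02 = 10.86%.
Employment-population ratio = 180.97 / 312.39 = 57.93%.

Unemployment rate ≈ 10.86%; employment-population ratio ≈ 57.93%.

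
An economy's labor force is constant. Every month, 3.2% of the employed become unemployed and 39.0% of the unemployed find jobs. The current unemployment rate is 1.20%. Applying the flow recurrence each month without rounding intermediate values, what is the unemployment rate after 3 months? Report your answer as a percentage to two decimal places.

With a fixed labor force, u_{t+1} = u_t + s·(1−u_t) − f·u_t = u_t·(1−s−f) + s.
Here 1−s−f = 0.578 and s = 0.032.
u_1 = 0.012000 × 0.578 + 0.032 = 0.038936.
u_2 = 0.038936 × 0.578 + 0.032 = 0.054505.
u_3 = 0.054505 × 0.578 + 0.032 = 0.063504.

Unemployment rate after three months ≈ 6.35%.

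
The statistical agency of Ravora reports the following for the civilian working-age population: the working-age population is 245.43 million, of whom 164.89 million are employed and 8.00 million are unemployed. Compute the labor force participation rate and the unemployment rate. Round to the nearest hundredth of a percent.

Labor force = employed + unemployed = 164.89 + 8.00 = 172.89 million.
Unemployment rate = 8.00 / 172.89 = 4.63%.
Labor force participation rate = 172.89 / 245.43 = 70.44%.

Labor force participation rate ≈ 70.44%; unemployment rate ≈ 4.63%.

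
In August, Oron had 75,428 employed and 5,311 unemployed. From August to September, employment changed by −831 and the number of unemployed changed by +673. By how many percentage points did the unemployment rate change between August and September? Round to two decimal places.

The unemployment rate changed by +0.85 percentage points.

August: labor force = 75,428 + 5,311 = 80,739; u = 5,311/80,739 = 6.58%.
September: labor force = 74,597 + 5,984 = 80,581; u = 5,984/80,581 = 7.43%.
Change = 7.43% − 6.58% = +0.85 pp.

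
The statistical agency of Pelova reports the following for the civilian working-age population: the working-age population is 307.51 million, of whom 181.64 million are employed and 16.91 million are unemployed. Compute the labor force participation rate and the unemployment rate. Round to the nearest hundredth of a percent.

Labor force = employed + unemployed = 181.64 + 16.91 = 198.55 million.
Unemployment rate = 16.91 / 198.55 = 8.52%.
Labor force participation rate = 198.55 / 307.51 = 64.57%.

Labor force participation rate ≈ 64.57%; unemployment rate ≈ 8.52%.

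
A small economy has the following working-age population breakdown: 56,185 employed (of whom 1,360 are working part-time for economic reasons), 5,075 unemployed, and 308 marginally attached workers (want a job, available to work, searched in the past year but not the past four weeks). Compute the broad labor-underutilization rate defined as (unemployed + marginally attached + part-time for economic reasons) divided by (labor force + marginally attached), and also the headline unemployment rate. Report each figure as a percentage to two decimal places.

Broad underutilization rate ≈ 10.95%; headline unemployment rate ≈ 8.28%.

Labor force = 56,185 + 5,075 = 61,260.
Numerator = 5,075 + 308 + 1,360 = 6,743.
Denominator = 61,260 + 308 = 61,568.
Broad rate = 6,743 / 61,568 = 10.95%.
Headline unemployment rate = 5,075 / 61,260 = 8.28%.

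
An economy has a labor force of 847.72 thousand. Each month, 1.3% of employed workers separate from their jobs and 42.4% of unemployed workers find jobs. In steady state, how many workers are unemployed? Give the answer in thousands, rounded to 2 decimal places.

Steady-state unemployment rate u* = s/(s+f) = 1.3/(1.3+42.4) = 0.029748.
Unemployed = u* × labor force = 0.029748 × 847.72 ≈ 25.22 thousand.

About 25.22 thousand are unemployed in steady state.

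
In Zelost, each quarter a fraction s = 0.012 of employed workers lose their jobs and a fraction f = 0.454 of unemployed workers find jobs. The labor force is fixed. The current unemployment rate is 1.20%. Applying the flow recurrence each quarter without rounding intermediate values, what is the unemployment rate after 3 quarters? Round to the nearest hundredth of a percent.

With a fixed labor force, u_{t+1} = u_t + s·(1−u_t) − f·u_t = u_t·(1−s−f) + s.
Here 1−s−f = 0.534 and s = 0.012.
u_1 = 0.012000 × 0.534 + 0.012 = 0.018408.
u_2 = 0.018408 × 0.534 + 0.012 = 0.021830.
u_3 = 0.021830 × 0.534 + 0.012 = 0.023657.

Unemployment rate after three quarters ≈ 2.37%.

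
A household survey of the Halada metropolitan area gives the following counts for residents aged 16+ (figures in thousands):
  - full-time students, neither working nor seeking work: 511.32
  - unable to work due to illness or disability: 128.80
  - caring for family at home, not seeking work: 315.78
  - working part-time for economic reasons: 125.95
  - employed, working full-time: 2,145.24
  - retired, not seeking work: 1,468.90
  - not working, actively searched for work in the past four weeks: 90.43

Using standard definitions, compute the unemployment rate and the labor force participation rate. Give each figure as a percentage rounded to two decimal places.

Unemployment rate ≈ 3.83%; labor force participation rate ≈ 49.34%.

Employed = 125.95 + 2,145.24 = 2,271.19 thousand (anyone who worked, including part-time for economic reasons, counts as employed).
Unemployed = 90.43 thousand.
Labor force = 2,271.19 + 90.43 = 2,361.62 thousand.
Not in labor force = 511.32 + 128.80 + 315.78 + 1,468.90 = 2,424.80 thousand (those not working and not actively searching are outside the labor force).
Civilian working-age population = 2,361.62 + 2,424.80 = 4,786.42 thousand.
Unemployment rate = 90.43 / 2,361.62 = 3.83%.
Labor force participation rate = 2,361.62 / 4,786.42 = 49.34%.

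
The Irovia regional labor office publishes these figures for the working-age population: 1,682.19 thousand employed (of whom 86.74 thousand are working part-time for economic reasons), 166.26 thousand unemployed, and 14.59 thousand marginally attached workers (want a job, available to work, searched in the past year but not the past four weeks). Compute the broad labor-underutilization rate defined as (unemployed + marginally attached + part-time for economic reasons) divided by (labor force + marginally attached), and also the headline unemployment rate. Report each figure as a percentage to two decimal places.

Labor force = 1,682.19 + 166.26 = 1,848.45 thousand.
Numerator = 166.26 + 14.59 + 86.74 = 267.59 thousand.
Denominator = 1,848.45 + 14.59 = 1,863.04 thousand.
Broad rate = 267.59 / 1,863.04 = 14.36%.
Headline unemployment rate = 166.26 / 1,848.45 = 8.99%.

Broad underutilization rate ≈ 14.36%; headline unemployment rate ≈ 8.99%.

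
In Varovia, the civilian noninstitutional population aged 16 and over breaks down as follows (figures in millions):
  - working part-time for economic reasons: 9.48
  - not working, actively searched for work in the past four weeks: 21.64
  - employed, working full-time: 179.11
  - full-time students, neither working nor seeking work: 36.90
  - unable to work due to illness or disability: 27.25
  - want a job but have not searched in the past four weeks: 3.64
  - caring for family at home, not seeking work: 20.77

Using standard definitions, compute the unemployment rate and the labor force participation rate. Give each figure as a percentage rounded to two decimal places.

Employed = 9.48 + 179.11 = 188.59 million (anyone who worked, including part-time for economic reasons, counts as employed).
Unemployed = 21.64 million.
Labor force = 188.59 + 21.64 = 210.23 million.
Not in labor force = 36.90 + 27.25 + 3.64 + 20.77 = 88.56 million (those not working and not actively searching are outside the labor force — including those who want a job but have given up searching).
Civilian working-age population = 210.23 + 88.56 = 298.79 million.
Unemployment rate = 21.64 / 210.23 = 10.29%.
Labor force participation rate = 210.23 / 298.79 = 70.36%.

Unemployment rate ≈ 10.29%; labor force participation rate ≈ 70.36%.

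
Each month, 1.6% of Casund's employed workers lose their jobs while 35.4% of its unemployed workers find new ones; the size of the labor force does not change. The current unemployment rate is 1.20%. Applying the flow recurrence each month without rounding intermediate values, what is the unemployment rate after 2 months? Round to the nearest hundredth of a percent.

Unemployment rate after two months ≈ 3.08%.

With a fixed labor force, u_{t+1} = u_t + s·(1−u_t) − f·u_t = u_t·(1−s−f) + s.
Here 1−s−f = 0.630 and s = 0.016.
u_1 = 0.012000 × 0.630 + 0.016 = 0.023560.
u_2 = 0.023560 × 0.630 + 0.016 = 0.030843.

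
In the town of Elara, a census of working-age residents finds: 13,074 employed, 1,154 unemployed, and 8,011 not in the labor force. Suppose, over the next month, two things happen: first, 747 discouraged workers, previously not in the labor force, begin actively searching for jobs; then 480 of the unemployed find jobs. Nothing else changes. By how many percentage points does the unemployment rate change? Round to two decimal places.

Initially, labor force = 13,074 + 1,154 = 14,228, so u = 1,154/14,228 = 8.11%.
After the first change, unemployed and labor force both rise by 747 → E = 13,074, U = 1,901, labor force = 14,975.
After the second change, unemployed falls and employed rises by 480; labor force unchanged → E = 13,554, U = 1,421, labor force = 14,975.
New unemployment rate = 1,421 / 14,975 = 9.49%.
Change = 9.49% − 8.11% = +1.38 percentage points.

The unemployment rate changes by +1.38 percentage points.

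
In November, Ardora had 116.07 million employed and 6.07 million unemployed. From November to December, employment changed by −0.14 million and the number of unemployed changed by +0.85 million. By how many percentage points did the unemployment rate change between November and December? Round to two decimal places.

November: labor force = 116.07 + 6.07 = 122.14; u = 6.07/122.14 = 4.97%.
December: labor force = 115.93 + 6.92 = 122.85; u = 6.92/122.85 = 5.63%.
Change = 5.63% − 4.97% = +0.66 pp.

The unemployment rate changed by +0.66 percentage points.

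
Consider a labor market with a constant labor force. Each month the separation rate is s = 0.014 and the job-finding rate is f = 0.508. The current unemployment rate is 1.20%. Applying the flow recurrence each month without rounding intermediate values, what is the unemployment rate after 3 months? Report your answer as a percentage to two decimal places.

With a fixed labor force, u_{t+1} = u_t + s·(1−u_t) − f·u_t = u_t·(1−s−f) + s.
Here 1−s−f = 0.478 and s = 0.014.
u_1 = 0.012000 × 0.478 + 0.014 = 0.019736.
u_2 = 0.019736 × 0.478 + 0.014 = 0.023434.
u_3 = 0.023434 × 0.478 + 0.014 = 0.025201.

Unemployment rate after three months ≈ 2.52%.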